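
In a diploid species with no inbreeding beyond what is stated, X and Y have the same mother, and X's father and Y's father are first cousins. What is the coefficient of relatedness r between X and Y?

With two independent routes of shared ancestry, r is the sum of the two contributions.
X and Y are related in two ways: half-sibs through their shared mother (r = 1/4) and second cousins through their fathers (r = 1/32).
r = 1/4 + 1/32 = 9/32 = 0.28125.

0.28125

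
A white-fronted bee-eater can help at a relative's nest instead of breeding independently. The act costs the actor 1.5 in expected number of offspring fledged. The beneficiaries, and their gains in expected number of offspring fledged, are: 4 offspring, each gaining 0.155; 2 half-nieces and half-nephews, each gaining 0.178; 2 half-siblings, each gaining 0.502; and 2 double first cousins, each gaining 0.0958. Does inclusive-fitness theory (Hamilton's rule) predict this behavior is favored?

Hamilton's rule: the trait is favored when the sum of r·B over every recipient exceeds the actor's cost C.
r to an offspring = 0.5 (one parent–offspring link: r = (1/2)^1 = 1/2).
r to a half-niece or half-nephew = 0.125 (half-aunt/uncle↔niece/nephew: one path of length 3: r = (1/2)^3 = 1/8).
r to a half-sibling = 1/4 (half-sibs share one parent — one path of length 2: r = (1/2)^2 = 1/4).
r to a double first cousin = 0.25 (double first cousins share both grandparent pairs — four paths of length 4: r = 4·(1/2)^4 = 1/4).
Summing one r·B term per recipient: 4·0.5·0.155 + 2·0.125·0.178 + 2·0.25·0.502 + 2·0.25·0.0958 = 0.6534.
0.6534 < 1.5: the indirect benefit is less than the cost.

No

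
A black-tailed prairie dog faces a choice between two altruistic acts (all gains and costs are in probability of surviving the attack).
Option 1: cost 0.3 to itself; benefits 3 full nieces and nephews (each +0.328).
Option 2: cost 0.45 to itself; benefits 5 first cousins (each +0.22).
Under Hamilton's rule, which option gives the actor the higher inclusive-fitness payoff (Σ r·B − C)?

Option 1

Option 1: r to a full niece or nephew = 0.25.
Option 1: Σ r·B − C = (3·0.25·0.328) − 0.3 = -0.054.
Option 2: r to a first cousin = 0.125.
Option 2: Σ r·B − C = (5·0.125·0.22) − 0.45 = -0.3125.
Option 1 has the higher net inclusive-fitness payoff.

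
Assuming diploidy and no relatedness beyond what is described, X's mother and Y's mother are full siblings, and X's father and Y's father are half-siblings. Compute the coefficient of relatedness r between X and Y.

Independent pedigree routes through distinct common ancestors add.
X and Y are related in two ways: first cousins through their mothers (r = 1/8) and half first cousins through their fathers (r = 1/16).
r = 1/8 + 1/16 = 0.1875.

0.1875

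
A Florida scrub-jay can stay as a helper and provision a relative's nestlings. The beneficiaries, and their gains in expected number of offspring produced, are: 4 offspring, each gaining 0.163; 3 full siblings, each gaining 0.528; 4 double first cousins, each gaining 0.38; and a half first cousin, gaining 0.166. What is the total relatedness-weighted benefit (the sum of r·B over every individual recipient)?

r to an offspring = 1/2 (one parent–offspring link: r = (1/2)^1 = 1/2).
r to a full sibling = 1/2 (full sibs share both parents — two paths of length 2: r = 2·(1/2)^2 = 1/2).
r to a double first cousin = 0.25 (double first cousins share both grandparent pairs — four paths of length 4: r = 4·(1/2)^4 = 1/4).
r to a half first cousin = 0.0625 (half first cousins share one grandparent — one path of length 4: r = (1/2)^4 = 1/16).
Summing one r·B term per recipient: 4·0.5·0.163 + 3·0.5·0.528 + 4·0.25·0.38 + 1·0.0625·0.166 = 1.508375.

1.508375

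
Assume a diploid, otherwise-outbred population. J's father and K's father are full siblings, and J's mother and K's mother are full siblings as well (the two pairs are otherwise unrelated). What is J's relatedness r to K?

Independent pedigree routes through distinct common ancestors add.
J and K are related in two ways: first cousins through their fathers (r = 1/8) and first cousins through their mothers (r = 1/8) — i.e. double first cousins.
r = 1/8 + 1/8 = 1/4 = 0.25.

0.25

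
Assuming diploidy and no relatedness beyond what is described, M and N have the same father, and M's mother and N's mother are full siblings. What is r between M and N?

With two independent routes of shared ancestry, r is the sum of the two contributions.
M and N are related in two ways: half-sibs through their shared father (r = 1/4) and first cousins through their mothers (r = 1/8).
r = 1/4 + 1/8 = 0.375.

0.375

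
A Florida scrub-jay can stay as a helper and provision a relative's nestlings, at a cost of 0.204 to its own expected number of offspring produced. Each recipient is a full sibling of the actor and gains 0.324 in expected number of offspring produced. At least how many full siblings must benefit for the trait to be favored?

r to a full sibling = 0.5 (full sibs share both parents — two paths of length 2: r = 2·(1/2)^2 = 1/2).
Hamilton's rule: n·r·B > C  ⇒  n > C/(r·B) = 0.204/(0.5·0.324) = 1.259.
The smallest integer exceeding 1.259 is 2.

2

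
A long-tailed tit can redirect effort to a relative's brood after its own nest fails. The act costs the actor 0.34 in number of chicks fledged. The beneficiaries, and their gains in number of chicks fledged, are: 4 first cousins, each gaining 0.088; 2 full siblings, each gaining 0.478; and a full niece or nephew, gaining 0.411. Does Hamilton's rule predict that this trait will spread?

Yes

Hamilton's rule: the trait is favored when the sum of r·B over every recipient exceeds the actor's cost C.
r to a first cousin = 0.125 (first cousins share one grandparent pair — two paths of length 4: r = 2·(1/2)^4 = 1/8).
r to a full sibling = 0.5 (full sibs share both parents — two paths of length 2: r = 2·(1/2)^2 = 1/2).
r to a full niece or nephew = 0.25 (full aunt/uncle↔niece/nephew: two paths of length 3 through the shared grandparent pair: r = 2·(1/2)^3 = 1/4).
Summing one r·B term per recipient: 4·0.125·0.088 + 2·0.5·0.478 + 1·0.25·0.411 = 0.62475.
0.62475 > 0.34: the indirect benefit exceeds the cost.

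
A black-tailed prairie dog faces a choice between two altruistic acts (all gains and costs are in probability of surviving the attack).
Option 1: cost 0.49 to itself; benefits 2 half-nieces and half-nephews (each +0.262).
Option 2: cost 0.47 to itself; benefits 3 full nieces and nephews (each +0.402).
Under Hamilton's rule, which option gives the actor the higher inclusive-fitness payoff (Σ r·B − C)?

Option 1: r to a half-niece or half-nephew = 0.125.
Option 1: Σ r·B − C = (2·0.125·0.262) − 0.49 = -0.4245.
Option 2: r to a full niece or nephew = 0.25.
Option 2: Σ r·B − C = (3·0.25·0.402) − 0.47 = -0.1685.
Option 2 has the higher net inclusive-fitness payoff.

Option 2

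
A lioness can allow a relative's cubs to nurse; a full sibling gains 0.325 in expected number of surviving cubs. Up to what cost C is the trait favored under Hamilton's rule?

r to a full sibling = 0.5 (full sibs share both parents — two paths of length 2: r = 2·(1/2)^2 = 1/2).
Hamilton's rule: n·r·B > C, so the trait is favored while C < n·r·B = 1·0.5·0.325 = 0.1625.

0.1625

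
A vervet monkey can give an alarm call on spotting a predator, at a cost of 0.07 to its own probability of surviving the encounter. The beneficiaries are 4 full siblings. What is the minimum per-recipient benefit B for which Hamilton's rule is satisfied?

0.035

r to a full sibling = 0.5 (full sibs share both parents — two paths of length 2: r = 2·(1/2)^2 = 1/2).
Hamilton's rule with n recipients of equal r: n·r·B > C, so B > C/(n·r) = 0.07/(4·0.5) = 0.035.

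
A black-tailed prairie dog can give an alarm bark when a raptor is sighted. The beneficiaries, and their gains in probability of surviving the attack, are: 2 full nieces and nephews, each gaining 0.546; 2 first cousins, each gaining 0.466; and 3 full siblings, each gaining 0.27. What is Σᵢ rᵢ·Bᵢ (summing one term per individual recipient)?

0.7945

r to a full niece or nephew = 0.25 (full aunt/uncle↔niece/nephew: two paths of length 3 through the shared grandparent pair: r = 2·(1/2)^3 = 1/4).
r to a first cousin = 1/8 (first cousins share one grandparent pair — two paths of length 4: r = 2·(1/2)^4 = 1/8).
r to a full sibling = 0.5 (full sibs share both parents — two paths of length 2: r = 2·(1/2)^2 = 1/2).
Summing one r·B term per recipient: 2·0.25·0.546 + 2·0.125·0.466 + 3·0.5·0.27 = 0.7945.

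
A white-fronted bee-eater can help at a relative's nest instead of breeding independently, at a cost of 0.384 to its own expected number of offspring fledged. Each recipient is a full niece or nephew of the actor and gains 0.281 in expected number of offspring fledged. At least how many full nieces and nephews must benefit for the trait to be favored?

r to a full niece or nephew = 1/4 (full aunt/uncle↔niece/nephew: two paths of length 3 through the shared grandparent pair: r = 2·(1/2)^3 = 1/4).
Hamilton's rule: n·r·B > C  ⇒  n > C/(r·B) = 0.384/(0.25·0.281) = 5.466.
The smallest integer exceeding 5.466 is 6.

6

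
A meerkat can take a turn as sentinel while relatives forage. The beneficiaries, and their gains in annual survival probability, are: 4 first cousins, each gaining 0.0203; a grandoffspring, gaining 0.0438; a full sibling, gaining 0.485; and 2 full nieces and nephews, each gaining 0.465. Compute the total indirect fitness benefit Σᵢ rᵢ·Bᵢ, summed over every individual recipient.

0.4961

r to a first cousin = 0.125 (first cousins share one grandparent pair — two paths of length 4: r = 2·(1/2)^4 = 1/8).
r to a grandoffspring = 0.25 (two parent–offspring links: r = (1/2)^2 = 1/4).
r to a full sibling = 1/2 (full sibs share both parents — two paths of length 2: r = 2·(1/2)^2 = 1/2).
r to a full niece or nephew = 0.25 (full aunt/uncle↔niece/nephew: two paths of length 3 through the shared grandparent pair: r = 2·(1/2)^3 = 1/4).
Summing one r·B term per recipient: 4·0.125·0.0203 + 1·0.25·0.0438 + 1·0.5·0.485 + 2·0.25·0.465 = 0.4961.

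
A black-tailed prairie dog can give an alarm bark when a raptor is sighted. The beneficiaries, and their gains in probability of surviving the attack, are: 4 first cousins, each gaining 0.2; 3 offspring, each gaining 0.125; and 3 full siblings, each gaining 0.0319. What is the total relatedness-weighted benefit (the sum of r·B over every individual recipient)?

r to a first cousin = 0.125 (first cousins share one grandparent pair — two paths of length 4: r = 2·(1/2)^4 = 1/8).
r to an offspring = 1/2 (one parent–offspring link: r = (1/2)^1 = 1/2).
r to a full sibling = 1/2 (full sibs share both parents — two paths of length 2: r = 2·(1/2)^2 = 1/2).
Summing one r·B term per recipient: 4·0.125·0.2 + 3·0.5·0.125 + 3·0.5·0.0319 = 0.33535.

0.33535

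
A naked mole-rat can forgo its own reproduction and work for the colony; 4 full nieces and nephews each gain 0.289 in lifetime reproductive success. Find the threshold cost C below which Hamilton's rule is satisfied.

0.289

r to a full niece or nephew = 0.25 (full aunt/uncle↔niece/nephew: two paths of length 3 through the shared grandparent pair: r = 2·(1/2)^3 = 1/4).
Hamilton's rule: n·r·B > C, so the trait is favored while C < n·r·B = 4·0.25·0.289 = 0.289.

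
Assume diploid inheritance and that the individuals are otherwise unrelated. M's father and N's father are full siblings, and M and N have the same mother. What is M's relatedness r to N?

0.375

Independent pedigree routes through distinct common ancestors add.
M and N are related in two ways: first cousins through their fathers (r = 1/8) and half-sibs through their shared mother (r = 1/4).
r = 1/8 + 1/4 = 3/8 = 0.375.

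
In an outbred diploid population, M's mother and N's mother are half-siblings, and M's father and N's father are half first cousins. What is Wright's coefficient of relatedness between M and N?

0.078125

With two independent routes of shared ancestry, r is the sum of the two contributions.
M and N are related in two ways: half first cousins through their mothers (r = 1/16) and half second cousins through their fathers (r = 1/64).
r = 1/16 + 1/64 = 0.078125.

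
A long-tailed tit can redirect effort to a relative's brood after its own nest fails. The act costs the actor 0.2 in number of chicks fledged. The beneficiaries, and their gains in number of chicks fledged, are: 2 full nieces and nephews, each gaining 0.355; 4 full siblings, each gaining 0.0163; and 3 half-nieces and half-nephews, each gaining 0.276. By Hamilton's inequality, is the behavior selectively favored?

Hamilton's rule: the trait is favored when the sum of r·B over every recipient exceeds the actor's cost C.
r to a full niece or nephew = 0.25 (full aunt/uncle↔niece/nephew: two paths of length 3 through the shared grandparent pair: r = 2·(1/2)^3 = 1/4).
r to a full sibling = 0.5 (full sibs share both parents — two paths of length 2: r = 2·(1/2)^2 = 1/2).
r to a half-niece or half-nephew = 0.125 (half-aunt/uncle↔niece/nephew: one path of length 3: r = (1/2)^3 = 1/8).
Summing one r·B term per recipient: 2·0.25·0.355 + 4·0.5·0.0163 + 3·0.125·0.276 = 0.3136.
0.3136 > 0.2: the indirect benefit exceeds the cost.

Yes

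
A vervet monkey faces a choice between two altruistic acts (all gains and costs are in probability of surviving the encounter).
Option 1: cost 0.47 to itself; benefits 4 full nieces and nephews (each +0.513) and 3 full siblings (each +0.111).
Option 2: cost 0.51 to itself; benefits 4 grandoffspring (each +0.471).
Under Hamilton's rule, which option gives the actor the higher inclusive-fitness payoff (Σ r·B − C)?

Option 1

Option 1: r to a full niece or nephew = 0.25.
Option 1: r to a full sibling = 0.5.
Option 1: Σ r·B − C = (4·0.25·0.513 + 3·0.5·0.111) − 0.47 = 0.2095.
Option 2: r to a grandoffspring = 0.25.
Option 2: Σ r·B − C = (4·0.25·0.471) − 0.51 = -0.039.
Option 1 has the higher net inclusive-fitness payoff.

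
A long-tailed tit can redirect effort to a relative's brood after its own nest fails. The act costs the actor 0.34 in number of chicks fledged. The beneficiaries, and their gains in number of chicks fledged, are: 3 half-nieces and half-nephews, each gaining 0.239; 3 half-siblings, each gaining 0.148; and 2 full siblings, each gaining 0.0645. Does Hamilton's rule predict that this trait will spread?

No

Hamilton's rule: the trait is favored when the sum of r·B over every recipient exceeds the actor's cost C.
r to a half-niece or half-nephew = 0.125 (half-aunt/uncle↔niece/nephew: one path of length 3: r = (1/2)^3 = 1/8).
r to a half-sibling = 0.25 (half-sibs share one parent — one path of length 2: r = (1/2)^2 = 1/4).
r to a full sibling = 0.5 (full sibs share both parents — two paths of length 2: r = 2·(1/2)^2 = 1/2).
Summing one r·B term per recipient: 3·0.125·0.239 + 3·0.25·0.148 + 2·0.5·0.0645 = 0.265125.
0.265125 < 0.34: the indirect benefit is less than the cost.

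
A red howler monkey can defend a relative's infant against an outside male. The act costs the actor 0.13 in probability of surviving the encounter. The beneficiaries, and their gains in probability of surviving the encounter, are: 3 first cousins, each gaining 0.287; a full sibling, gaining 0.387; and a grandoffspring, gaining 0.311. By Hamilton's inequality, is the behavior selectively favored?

Hamilton's rule: the trait is favored when the sum of r·B over every recipient exceeds the actor's cost C.
r to a first cousin = 0.125 (first cousins share one grandparent pair — two paths of length 4: r = 2·(1/2)^4 = 1/8).
r to a full sibling = 1/2 (full sibs share both parents — two paths of length 2: r = 2·(1/2)^2 = 1/2).
r to a grandoffspring = 1/4 (two parent–offspring links: r = (1/2)^2 = 1/4).
Summing one r·B term per recipient: 3·0.125·0.287 + 1·0.5·0.387 + 1·0.25·0.311 = 0.378875.
0.378875 > 0.13: the indirect benefit exceeds the cost.

Yes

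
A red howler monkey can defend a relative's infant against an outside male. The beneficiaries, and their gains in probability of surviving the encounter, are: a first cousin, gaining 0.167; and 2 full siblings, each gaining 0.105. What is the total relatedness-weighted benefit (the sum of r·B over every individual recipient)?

0.125875

r to a first cousin = 1/8 (first cousins share one grandparent pair — two paths of length 4: r = 2·(1/2)^4 = 1/8).
r to a full sibling = 0.5 (full sibs share both parents — two paths of length 2: r = 2·(1/2)^2 = 1/2).
Summing one r·B term per recipient: 1·0.125·0.167 + 2·0.5·0.105 = 0.125875.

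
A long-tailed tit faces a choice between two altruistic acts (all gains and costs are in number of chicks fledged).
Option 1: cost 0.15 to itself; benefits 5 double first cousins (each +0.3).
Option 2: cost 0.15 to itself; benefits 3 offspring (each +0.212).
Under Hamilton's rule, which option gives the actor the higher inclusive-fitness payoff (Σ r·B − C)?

Option 1: r to a double first cousin = 0.25.
Option 1: Σ r·B − C = (5·0.25·0.3) − 0.15 = 0.225.
Option 2: r to an offspring = 0.5.
Option 2: Σ r·B − C = (3·0.5·0.212) − 0.15 = 0.168.
Option 1 has the higher net inclusive-fitness payoff.

Option 1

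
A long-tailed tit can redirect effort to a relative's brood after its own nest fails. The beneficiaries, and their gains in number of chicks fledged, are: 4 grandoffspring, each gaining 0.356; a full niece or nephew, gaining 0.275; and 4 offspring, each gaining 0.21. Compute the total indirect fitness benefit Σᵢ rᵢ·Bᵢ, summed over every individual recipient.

r to a grandoffspring = 1/4 (two parent–offspring links: r = (1/2)^2 = 1/4).
r to a full niece or nephew = 1/4 (full aunt/uncle↔niece/nephew: two paths of length 3 through the shared grandparent pair: r = 2·(1/2)^3 = 1/4).
r to an offspring = 0.5 (one parent–offspring link: r = (1/2)^1 = 1/2).
Summing one r·B term per recipient: 4·0.25·0.356 + 1·0.25·0.275 + 4·0.5·0.21 = 0.84475.

0.84475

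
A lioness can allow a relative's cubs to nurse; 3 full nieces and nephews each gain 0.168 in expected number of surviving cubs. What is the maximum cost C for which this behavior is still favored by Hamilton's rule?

0.126

r to a full niece or nephew = 1/4 (full aunt/uncle↔niece/nephew: two paths of length 3 through the shared grandparent pair: r = 2·(1/2)^3 = 1/4).
Hamilton's rule: n·r·B > C, so the trait is favored while C < n·r·B = 3·0.25·0.168 = 0.126.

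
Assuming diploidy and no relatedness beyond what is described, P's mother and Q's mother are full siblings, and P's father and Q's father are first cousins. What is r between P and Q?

Relatedness sums over independent paths through distinct common ancestors.
P and Q are related in two ways: first cousins through their mothers (r = 1/8) and second cousins through their fathers (r = 1/32).
r = 1/8 + 1/32 = 5/32 = 0.15625.

0.15625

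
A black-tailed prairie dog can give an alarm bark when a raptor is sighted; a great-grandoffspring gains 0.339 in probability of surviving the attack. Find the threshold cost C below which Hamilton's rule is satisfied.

r to a great-grandoffspring = 0.125 (three parent–offspring links: r = (1/2)^3 = 1/8).
Hamilton's rule: n·r·B > C, so the trait is favored while C < n·r·B = 1·0.125·0.339 = 0.042375.

0.042375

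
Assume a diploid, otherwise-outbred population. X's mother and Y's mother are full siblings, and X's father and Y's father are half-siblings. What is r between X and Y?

0.1875

With two independent routes of shared ancestry, r is the sum of the two contributions.
X and Y are related in two ways: first cousins through their mothers (r = 1/8) and half first cousins through their fathers (r = 1/16).
r = 1/8 + 1/16 = 0.1875.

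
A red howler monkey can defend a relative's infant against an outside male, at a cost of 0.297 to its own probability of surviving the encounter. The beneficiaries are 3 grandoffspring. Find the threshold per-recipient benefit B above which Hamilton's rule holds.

r to a grandoffspring = 1/4 (two parent–offspring links: r = (1/2)^2 = 1/4).
Hamilton's rule with n recipients of equal r: n·r·B > C, so B > C/(n·r) = 0.297/(3·0.25) = 0.396.

0.396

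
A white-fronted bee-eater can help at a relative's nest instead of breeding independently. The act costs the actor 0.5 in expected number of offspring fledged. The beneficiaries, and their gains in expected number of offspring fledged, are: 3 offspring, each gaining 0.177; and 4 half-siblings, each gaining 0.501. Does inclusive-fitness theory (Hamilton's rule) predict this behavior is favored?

Yes

Hamilton's rule: the trait is favored when the sum of r·B over every recipient exceeds the actor's cost C.
r to an offspring = 0.5 (one parent–offspring link: r = (1/2)^1 = 1/2).
r to a half-sibling = 0.25 (half-sibs share one parent — one path of length 2: r = (1/2)^2 = 1/4).
Summing one r·B term per recipient: 3·0.5·0.177 + 4·0.25·0.501 = 0.7665.
0.7665 > 0.5: the indirect benefit exceeds the cost.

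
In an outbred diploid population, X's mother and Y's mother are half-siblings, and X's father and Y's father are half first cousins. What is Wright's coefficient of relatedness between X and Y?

0.078125

Relatedness sums over independent paths through distinct common ancestors.
X and Y are related in two ways: half first cousins through their mothers (r = 1/16) and half second cousins through their fathers (r = 1/64).
r = 1/16 + 1/64 = 5/64 = 0.078125.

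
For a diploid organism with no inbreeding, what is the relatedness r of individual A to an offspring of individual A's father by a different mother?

Each parent–offspring link contributes a factor of 1/2, and independent paths through distinct common ancestors add.
Half-sibs share one parent — one path of length 2: r = (1/2)^2 = 1/4.

0.25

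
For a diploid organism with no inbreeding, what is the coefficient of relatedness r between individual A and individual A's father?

0.5

Each parent–offspring link contributes a factor of 1/2, and independent paths through distinct common ancestors add.
One parent–offspring link: r = (1/2)^1 = 1/2.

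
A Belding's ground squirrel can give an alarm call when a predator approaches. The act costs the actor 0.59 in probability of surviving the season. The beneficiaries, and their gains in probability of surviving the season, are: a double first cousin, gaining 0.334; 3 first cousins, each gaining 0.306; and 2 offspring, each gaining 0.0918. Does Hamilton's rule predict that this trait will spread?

Hamilton's rule: the trait is favored when the sum of r·B over every recipient exceeds the actor's cost C.
r to a double first cousin = 0.25 (double first cousins share both grandparent pairs — four paths of length 4: r = 4·(1/2)^4 = 1/4).
r to a first cousin = 1/8 (first cousins share one grandparent pair — two paths of length 4: r = 2·(1/2)^4 = 1/8).
r to an offspring = 1/2 (one parent–offspring link: r = (1/2)^1 = 1/2).
Summing one r·B term per recipient: 1·0.25·0.334 + 3·0.125·0.306 + 2·0.5·0.0918 = 0.29005.
0.29005 < 0.59: the indirect benefit is less than the cost.

No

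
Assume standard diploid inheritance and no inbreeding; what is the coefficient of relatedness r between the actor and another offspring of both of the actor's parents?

Each parent–offspring link contributes a factor of 1/2, and independent paths through distinct common ancestors add.
Full sibs share both parents — two paths of length 2: r = 2·(1/2)^2 = 1/2.

0.5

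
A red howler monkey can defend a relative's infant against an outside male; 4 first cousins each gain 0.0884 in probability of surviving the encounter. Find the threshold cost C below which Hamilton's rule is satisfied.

0.0442

r to a first cousin = 1/8 (first cousins share one grandparent pair — two paths of length 4: r = 2·(1/2)^4 = 1/8).
Hamilton's rule: n·r·B > C, so the trait is favored while C < n·r·B = 4·0.125·0.0884 = 0.0442.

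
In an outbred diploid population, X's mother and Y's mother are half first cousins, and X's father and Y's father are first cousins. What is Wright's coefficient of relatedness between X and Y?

Relatedness sums over independent paths through distinct common ancestors.
X and Y are related in two ways: half second cousins through their mothers (r = 1/64) and second cousins through their fathers (r = 1/32).
r = 1/64 + 1/32 = 3/64 = 0.046875.

0.046875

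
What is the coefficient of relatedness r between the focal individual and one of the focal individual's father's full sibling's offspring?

Each parent–offspring link contributes a factor of 1/2, and independent paths through distinct common ancestors add.
First cousins share one grandparent pair — two paths of length 4: r = 2·(1/2)^4 = 1/8.

0.125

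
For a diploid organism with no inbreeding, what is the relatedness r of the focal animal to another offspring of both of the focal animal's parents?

Each parent–offspring link contributes a factor of 1/2, and independent paths through distinct common ancestors add.
Full sibs share both parents — two paths of length 2: r = 2·(1/2)^2 = 1/2.

0.5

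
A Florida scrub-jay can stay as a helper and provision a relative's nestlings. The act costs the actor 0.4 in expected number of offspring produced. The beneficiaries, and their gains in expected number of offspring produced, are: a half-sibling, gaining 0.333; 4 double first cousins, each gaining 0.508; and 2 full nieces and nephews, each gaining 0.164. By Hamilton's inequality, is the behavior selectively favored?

Yes

Hamilton's rule: the trait is favored when the sum of r·B over every recipient exceeds the actor's cost C.
r to a half-sibling = 0.25 (half-sibs share one parent — one path of length 2: r = (1/2)^2 = 1/4).
r to a double first cousin = 0.25 (double first cousins share both grandparent pairs — four paths of length 4: r = 4·(1/2)^4 = 1/4).
r to a full niece or nephew = 0.25 (full aunt/uncle↔niece/nephew: two paths of length 3 through the shared grandparent pair: r = 2·(1/2)^3 = 1/4).
Summing one r·B term per recipient: 1·0.25·0.333 + 4·0.25·0.508 + 2·0.25·0.164 = 0.67325.
0.67325 > 0.4: the indirect benefit exceeds the cost.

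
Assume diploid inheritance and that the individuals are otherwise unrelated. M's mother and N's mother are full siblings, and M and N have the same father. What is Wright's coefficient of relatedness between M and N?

Independent pedigree routes through distinct common ancestors add.
M and N are related in two ways: first cousins through their mothers (r = 1/8) and half-sibs through their shared father (r = 1/4).
r = 1/8 + 1/4 = 3/8 = 0.375.

0.375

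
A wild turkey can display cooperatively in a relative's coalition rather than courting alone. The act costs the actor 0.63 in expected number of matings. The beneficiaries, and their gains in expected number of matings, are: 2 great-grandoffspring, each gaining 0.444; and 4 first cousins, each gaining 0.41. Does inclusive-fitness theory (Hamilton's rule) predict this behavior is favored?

No

Hamilton's rule: the trait is favored when the sum of r·B over every recipient exceeds the actor's cost C.
r to a great-grandoffspring = 0.125 (three parent–offspring links: r = (1/2)^3 = 1/8).
r to a first cousin = 0.125 (first cousins share one grandparent pair — two paths of length 4: r = 2·(1/2)^4 = 1/8).
Summing one r·B term per recipient: 2·0.125·0.444 + 4·0.125·0.41 = 0.316.
0.316 < 0.63: the indirect benefit is less than the cost.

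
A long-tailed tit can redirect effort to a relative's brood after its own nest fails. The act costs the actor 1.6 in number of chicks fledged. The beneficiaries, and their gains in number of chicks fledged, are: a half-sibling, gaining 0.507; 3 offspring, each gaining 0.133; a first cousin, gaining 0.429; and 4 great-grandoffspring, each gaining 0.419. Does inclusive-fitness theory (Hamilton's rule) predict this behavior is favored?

Hamilton's rule: the trait is favored when the sum of r·B over every recipient exceeds the actor's cost C.
r to a half-sibling = 0.25 (half-sibs share one parent — one path of length 2: r = (1/2)^2 = 1/4).
r to an offspring = 0.5 (one parent–offspring link: r = (1/2)^1 = 1/2).
r to a first cousin = 1/8 (first cousins share one grandparent pair — two paths of length 4: r = 2·(1/2)^4 = 1/8).
r to a great-grandoffspring = 1/8 (three parent–offspring links: r = (1/2)^3 = 1/8).
Summing one r·B term per recipient: 1·0.25·0.507 + 3·0.5·0.133 + 1·0.125·0.429 + 4·0.125·0.419 = 0.589375.
0.589375 < 1.6: the indirect benefit is less than the cost.

No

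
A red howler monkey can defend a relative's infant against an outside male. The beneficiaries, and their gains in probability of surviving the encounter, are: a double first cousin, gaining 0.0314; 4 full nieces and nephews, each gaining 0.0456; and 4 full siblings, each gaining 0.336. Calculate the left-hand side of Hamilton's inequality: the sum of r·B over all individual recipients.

r to a double first cousin = 1/4 (double first cousins share both grandparent pairs — four paths of length 4: r = 4·(1/2)^4 = 1/4).
r to a full niece or nephew = 1/4 (full aunt/uncle↔niece/nephew: two paths of length 3 through the shared grandparent pair: r = 2·(1/2)^3 = 1/4).
r to a full sibling = 1/2 (full sibs share both parents — two paths of length 2: r = 2·(1/2)^2 = 1/2).
Summing one r·B term per recipient: 1·0.25·0.0314 + 4·0.25·0.0456 + 4·0.5·0.336 = 0.72545.

0.72545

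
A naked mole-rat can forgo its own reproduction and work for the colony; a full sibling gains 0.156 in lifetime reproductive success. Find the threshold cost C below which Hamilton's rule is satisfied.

0.078

r to a full sibling = 0.5 (full sibs share both parents — two paths of length 2: r = 2·(1/2)^2 = 1/2).
Hamilton's rule: n·r·B > C, so the trait is favored while C < n·r·B = 1·0.5·0.156 = 0.078.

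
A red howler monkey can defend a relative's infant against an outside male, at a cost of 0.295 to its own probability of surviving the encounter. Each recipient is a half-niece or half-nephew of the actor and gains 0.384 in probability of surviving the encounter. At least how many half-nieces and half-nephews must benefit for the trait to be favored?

r to a half-niece or half-nephew = 0.125 (half-aunt/uncle↔niece/nephew: one path of length 3: r = (1/2)^3 = 1/8).
Hamilton's rule: n·r·B > C  ⇒  n > C/(r·B) = 0.295/(0.125·0.384) = 6.146.
The smallest integer exceeding 6.146 is 7.

7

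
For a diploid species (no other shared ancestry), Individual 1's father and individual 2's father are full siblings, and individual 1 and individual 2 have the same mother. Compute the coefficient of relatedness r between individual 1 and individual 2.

0.375

Independent pedigree routes through distinct common ancestors add.
Individual 1 and individual 2 are related in two ways: first cousins through their fathers (r = 1/8) and half-sibs through their shared mother (r = 1/4).
r = 1/8 + 1/4 = 3/8 = 0.375.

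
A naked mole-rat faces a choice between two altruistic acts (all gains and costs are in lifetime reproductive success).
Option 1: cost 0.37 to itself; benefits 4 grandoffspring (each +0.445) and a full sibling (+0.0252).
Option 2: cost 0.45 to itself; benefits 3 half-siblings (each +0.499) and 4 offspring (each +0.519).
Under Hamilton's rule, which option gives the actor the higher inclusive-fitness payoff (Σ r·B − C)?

Option 2

Option 1: r to a grandoffspring = 0.25.
Option 1: r to a full sibling = 0.5.
Option 1: Σ r·B − C = (4·0.25·0.445 + 1·0.5·0.0252) − 0.37 = 0.0876.
Option 2: r to a half-sibling = 0.25.
Option 2: r to an offspring = 0.5.
Option 2: Σ r·B − C = (3·0.25·0.499 + 4·0.5·0.519) − 0.45 = 0.96225.
Option 2 has the higher net inclusive-fitness payoff.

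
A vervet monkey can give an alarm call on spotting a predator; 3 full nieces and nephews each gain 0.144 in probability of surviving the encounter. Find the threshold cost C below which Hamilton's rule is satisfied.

r to a full niece or nephew = 0.25 (full aunt/uncle↔niece/nephew: two paths of length 3 through the shared grandparent pair: r = 2·(1/2)^3 = 1/4).
Hamilton's rule: n·r·B > C, so the trait is favored while C < n·r·B = 3·0.25·0.144 = 0.108.

0.108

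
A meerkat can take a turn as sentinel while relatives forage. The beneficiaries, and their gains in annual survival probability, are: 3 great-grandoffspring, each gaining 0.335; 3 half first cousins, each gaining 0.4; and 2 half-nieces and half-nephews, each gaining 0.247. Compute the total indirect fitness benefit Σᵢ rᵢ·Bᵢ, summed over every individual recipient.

0.262375

r to a great-grandoffspring = 0.125 (three parent–offspring links: r = (1/2)^3 = 1/8).
r to a half first cousin = 0.0625 (half first cousins share one grandparent — one path of length 4: r = (1/2)^4 = 1/16).
r to a half-niece or half-nephew = 0.125 (half-aunt/uncle↔niece/nephew: one path of length 3: r = (1/2)^3 = 1/8).
Summing one r·B term per recipient: 3·0.125·0.335 + 3·0.0625·0.4 + 2·0.125·0.247 = 0.262375.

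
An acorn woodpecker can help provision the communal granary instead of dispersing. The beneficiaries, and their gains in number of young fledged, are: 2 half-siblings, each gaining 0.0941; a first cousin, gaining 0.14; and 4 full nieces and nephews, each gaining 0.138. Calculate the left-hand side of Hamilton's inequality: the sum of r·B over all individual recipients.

0.20255

r to a half-sibling = 1/4 (half-sibs share one parent — one path of length 2: r = (1/2)^2 = 1/4).
r to a first cousin = 0.125 (first cousins share one grandparent pair — two paths of length 4: r = 2·(1/2)^4 = 1/8).
r to a full niece or nephew = 1/4 (full aunt/uncle↔niece/nephew: two paths of length 3 through the shared grandparent pair: r = 2·(1/2)^3 = 1/4).
Summing one r·B term per recipient: 2·0.25·0.0941 + 1·0.125·0.14 + 4·0.25·0.138 = 0.20255.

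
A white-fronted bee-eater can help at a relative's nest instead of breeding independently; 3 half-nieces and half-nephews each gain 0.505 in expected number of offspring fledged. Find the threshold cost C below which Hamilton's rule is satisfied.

r to a half-niece or half-nephew = 1/8 (half-aunt/uncle↔niece/nephew: one path of length 3: r = (1/2)^3 = 1/8).
Hamilton's rule: n·r·B > C, so the trait is favored while C < n·r·B = 3·0.125·0.505 = 0.189375.

0.189375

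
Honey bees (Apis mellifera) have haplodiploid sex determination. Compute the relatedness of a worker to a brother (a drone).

Her haploid brother carries none of their father's genes and a random half of their mother's genome; that half matches the maternal half of her own genome with probability 1/2: r = 1/2 · 1/2 = 1/4.

0.25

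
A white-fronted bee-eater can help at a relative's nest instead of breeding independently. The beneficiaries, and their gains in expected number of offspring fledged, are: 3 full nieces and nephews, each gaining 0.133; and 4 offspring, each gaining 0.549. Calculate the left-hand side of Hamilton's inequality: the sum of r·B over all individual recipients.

1.19775

r to a full niece or nephew = 1/4 (full aunt/uncle↔niece/nephew: two paths of length 3 through the shared grandparent pair: r = 2·(1/2)^3 = 1/4).
r to an offspring = 0.5 (one parent–offspring link: r = (1/2)^1 = 1/2).
Summing one r·B term per recipient: 3·0.25·0.133 + 4·0.5·0.549 = 1.19775.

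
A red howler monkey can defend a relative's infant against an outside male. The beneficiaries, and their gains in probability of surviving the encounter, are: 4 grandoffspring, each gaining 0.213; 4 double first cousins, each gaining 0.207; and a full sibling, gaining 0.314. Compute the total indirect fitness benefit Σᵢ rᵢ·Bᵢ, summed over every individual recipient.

0.577

r to a grandoffspring = 1/4 (two parent–offspring links: r = (1/2)^2 = 1/4).
r to a double first cousin = 0.25 (double first cousins share both grandparent pairs — four paths of length 4: r = 4·(1/2)^4 = 1/4).
r to a full sibling = 1/2 (full sibs share both parents — two paths of length 2: r = 2·(1/2)^2 = 1/2).
Summing one r·B term per recipient: 4·0.25·0.213 + 4·0.25·0.207 + 1·0.5·0.314 = 0.577.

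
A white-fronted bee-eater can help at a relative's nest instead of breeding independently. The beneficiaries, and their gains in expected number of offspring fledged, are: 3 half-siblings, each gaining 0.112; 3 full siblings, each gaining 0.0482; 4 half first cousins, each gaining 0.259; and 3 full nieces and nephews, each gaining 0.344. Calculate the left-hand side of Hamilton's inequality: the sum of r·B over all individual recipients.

r to a half-sibling = 1/4 (half-sibs share one parent — one path of length 2: r = (1/2)^2 = 1/4).
r to a full sibling = 0.5 (full sibs share both parents — two paths of length 2: r = 2·(1/2)^2 = 1/2).
r to a half first cousin = 1/16 (half first cousins share one grandparent — one path of length 4: r = (1/2)^4 = 1/16).
r to a full niece or nephew = 0.25 (full aunt/uncle↔niece/nephew: two paths of length 3 through the shared grandparent pair: r = 2·(1/2)^3 = 1/4).
Summing one r·B term per recipient: 3·0.25·0.112 + 3·0.5·0.0482 + 4·0.0625·0.259 + 3·0.25·0.344 = 0.47905.

0.47905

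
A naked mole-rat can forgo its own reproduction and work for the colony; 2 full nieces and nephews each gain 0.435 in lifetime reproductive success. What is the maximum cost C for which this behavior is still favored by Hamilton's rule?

r to a full niece or nephew = 1/4 (full aunt/uncle↔niece/nephew: two paths of length 3 through the shared grandparent pair: r = 2·(1/2)^3 = 1/4).
Hamilton's rule: n·r·B > C, so the trait is favored while C < n·r·B = 2·0.25·0.435 = 0.2175.

0.2175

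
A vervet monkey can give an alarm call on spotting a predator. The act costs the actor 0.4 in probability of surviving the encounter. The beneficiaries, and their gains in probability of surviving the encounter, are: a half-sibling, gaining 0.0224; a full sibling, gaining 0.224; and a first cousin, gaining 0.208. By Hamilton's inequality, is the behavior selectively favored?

Hamilton's rule: the trait is favored when the sum of r·B over every recipient exceeds the actor's cost C.
r to a half-sibling = 0.25 (half-sibs share one parent — one path of length 2: r = (1/2)^2 = 1/4).
r to a full sibling = 0.5 (full sibs share both parents — two paths of length 2: r = 2·(1/2)^2 = 1/2).
r to a first cousin = 1/8 (first cousins share one grandparent pair — two paths of length 4: r = 2·(1/2)^4 = 1/8).
Summing one r·B term per recipient: 1·0.25·0.0224 + 1·0.5·0.224 + 1·0.125·0.208 = 0.1436.
0.1436 < 0.4: the indirect benefit is less than the cost.

No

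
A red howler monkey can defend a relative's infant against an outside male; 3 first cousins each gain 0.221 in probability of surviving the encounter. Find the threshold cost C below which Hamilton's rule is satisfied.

0.082875

r to a first cousin = 0.125 (first cousins share one grandparent pair — two paths of length 4: r = 2·(1/2)^4 = 1/8).
Hamilton's rule: n·r·B > C, so the trait is favored while C < n·r·B = 3·0.125·0.221 = 0.082875.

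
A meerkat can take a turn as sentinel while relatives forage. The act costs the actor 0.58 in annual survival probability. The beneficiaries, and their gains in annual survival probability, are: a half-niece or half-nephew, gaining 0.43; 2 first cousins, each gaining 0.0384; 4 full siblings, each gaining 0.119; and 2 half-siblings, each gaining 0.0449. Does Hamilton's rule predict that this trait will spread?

Hamilton's rule: the trait is favored when the sum of r·B over every recipient exceeds the actor's cost C.
r to a half-niece or half-nephew = 1/8 (half-aunt/uncle↔niece/nephew: one path of length 3: r = (1/2)^3 = 1/8).
r to a first cousin = 1/8 (first cousins share one grandparent pair — two paths of length 4: r = 2·(1/2)^4 = 1/8).
r to a full sibling = 1/2 (full sibs share both parents — two paths of length 2: r = 2·(1/2)^2 = 1/2).
r to a half-sibling = 1/4 (half-sibs share one parent — one path of length 2: r = (1/2)^2 = 1/4).
Summing one r·B term per recipient: 1·0.125·0.43 + 2·0.125·0.0384 + 4·0.5·0.119 + 2·0.25·0.0449 = 0.3238.
0.3238 < 0.58: the indirect benefit is less than the cost.

No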